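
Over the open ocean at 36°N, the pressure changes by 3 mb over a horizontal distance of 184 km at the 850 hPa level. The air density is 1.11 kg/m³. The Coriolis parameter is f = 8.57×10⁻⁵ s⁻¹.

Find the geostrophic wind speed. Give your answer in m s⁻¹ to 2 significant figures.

17 m s⁻¹

Pressure gradient: |∂P/∂n| = 300 Pa / 184000 m = 1.63×10⁻³ Pa/m
Geostrophic balance (pressure-gradient force = Coriolis force):
V_g = (1/(fρ)) |∂P/∂n| = 1.63×10⁻³ / (8.57×10⁻⁵ × 1.11) = 17.1 m/s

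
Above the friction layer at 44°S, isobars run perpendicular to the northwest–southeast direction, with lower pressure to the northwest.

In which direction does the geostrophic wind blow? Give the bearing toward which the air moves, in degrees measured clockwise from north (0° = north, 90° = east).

The pressure-gradient force points toward the northwest (bearing 315°).
Geostrophic balance: in the Southern Hemisphere the Coriolis force deflects motion to the left, so the geostrophic wind blows 90° to the left of the pressure-gradient force (low pressure on the right).
Rotating 315° by 90° counterclockwise gives 225° — the wind blows toward the southwest.

225°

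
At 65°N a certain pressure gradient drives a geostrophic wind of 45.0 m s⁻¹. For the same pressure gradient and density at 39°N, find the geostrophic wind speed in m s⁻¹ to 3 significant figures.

64.8 m s⁻¹

With the same pressure gradient and density, V_g ∝ 1/f ∝ 1/sin φ.
V₂ = V₁ · sin φ₁ / sin φ₂ = 45.0 × sin 65° / sin 39°
V₂ = 45.0 × 0.9063/0.6293 = 64.8 m s⁻¹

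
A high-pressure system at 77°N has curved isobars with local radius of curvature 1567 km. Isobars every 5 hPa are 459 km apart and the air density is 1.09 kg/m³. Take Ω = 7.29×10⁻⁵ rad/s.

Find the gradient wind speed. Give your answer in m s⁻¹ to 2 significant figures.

Coriolis parameter at 77°N:
f = 2Ω sin φ = 2 × 7.29×10⁻⁵ × sin 77° = 1.42×10⁻⁴ s⁻¹
Pressure gradient: |∂P/∂n| = 500 Pa / 459000 m = 1.09×10⁻³ Pa/m
Geostrophic speed: V_g = |∂P/∂n|/(fρ) = 1.09×10⁻³/(1.42×10⁻⁴ × 1.09) = 7.03 m/s
Around a high, pressure-gradient force acts outward with centrifugal, so Coriolis balances both:
fV = (1/ρ)|∂P/∂n| + V²/R  →  V² − fR·V + fR·V_g = 0
With fR = 1.42×10⁻⁴ × 1567×10³ m = 223 m/s:
V = [fR − √((fR)² − 4 fR V_g)]/2 = [223 − √(223² − 4×223×7.03)]/2 = 7.27 m/s
Supergeostrophic (V > V_g = 7.03 m/s), as expected around a high.

7.3 m s⁻¹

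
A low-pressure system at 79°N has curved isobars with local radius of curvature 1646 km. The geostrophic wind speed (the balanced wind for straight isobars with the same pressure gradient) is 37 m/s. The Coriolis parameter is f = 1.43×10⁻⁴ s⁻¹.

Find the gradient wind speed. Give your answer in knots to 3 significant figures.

63.2 knots

Around a low, centrifugal force acts outward with Coriolis, so pressure-gradient force balances both:
(1/ρ)|∂P/∂n| = fV + V²/R  →  V² + fR·V − fR·V_g = 0
With fR = 1.43×10⁻⁴ × 1646×10³ m = 235 m/s:
V = [−fR + √((fR)² + 4 fR V_g)]/2 = [−235 + √(235² + 4×235×37)]/2 = 32.5 m/s
Subgeostrophic (V < V_g = 37 m/s), as expected around a low.
Converting: 32.5 m/s × 1.944 = 63.2 knots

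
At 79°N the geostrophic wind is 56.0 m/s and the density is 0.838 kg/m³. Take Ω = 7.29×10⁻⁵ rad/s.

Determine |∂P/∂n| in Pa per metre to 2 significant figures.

6.7×10⁻³ Pa/m

Coriolis parameter at 79°N:
f = 2Ω sin φ = 2 × 7.29×10⁻⁵ × sin 79° = 1.43×10⁻⁴ s⁻¹
Geostrophic balance rearranged: |∂P/∂n| = f ρ V_g
|∂P/∂n| = 1.43×10⁻⁴ × 0.838 × 56.0 = 6.72×10⁻³ Pa/m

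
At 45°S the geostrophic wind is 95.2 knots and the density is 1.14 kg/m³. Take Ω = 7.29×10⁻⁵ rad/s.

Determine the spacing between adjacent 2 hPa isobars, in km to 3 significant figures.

Coriolis parameter at 45°S:
f = 2Ω sin φ = 2 × 7.29×10⁻⁵ × sin 45° = 1.03×10⁻⁴ s⁻¹
Wind speed in SI: 95.2 knots = 49.0 m/s
Geostrophic balance rearranged: |∂P/∂n| = f ρ V_g
|∂P/∂n| = 1.03×10⁻⁴ × 1.14 × 49.0 = 5.76×10⁻³ Pa/m
Isobar spacing: Δn = ΔP/|∂P/∂n| = 200 Pa / 5.76×10⁻³ Pa/m = 34746 m ≈ 34.7 km

34.7 km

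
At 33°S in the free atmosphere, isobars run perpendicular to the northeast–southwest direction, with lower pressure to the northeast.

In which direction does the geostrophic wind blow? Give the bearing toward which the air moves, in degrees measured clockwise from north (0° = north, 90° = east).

The pressure-gradient force points toward the northeast (bearing 045°).
Geostrophic balance: in the Southern Hemisphere the Coriolis force deflects motion to the left, so the geostrophic wind blows 90° to the left of the pressure-gradient force (low pressure on the right).
Rotating 045° by 90° counterclockwise gives 315° — the wind blows toward the northwest.

315°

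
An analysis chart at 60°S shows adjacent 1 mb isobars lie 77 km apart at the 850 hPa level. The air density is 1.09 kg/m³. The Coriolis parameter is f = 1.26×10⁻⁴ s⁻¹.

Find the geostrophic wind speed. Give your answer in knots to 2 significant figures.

Pressure gradient: |∂P/∂n| = 100 Pa / 77000 m = 1.30×10⁻³ Pa/m
Geostrophic balance (pressure-gradient force = Coriolis force):
V_g = (1/(fρ)) |∂P/∂n| = 1.30×10⁻³ / (1.26×10⁻⁴ × 1.09) = 9.46 m/s
Converting: 9.46 m/s × 1.944 = 18 knots

18 knots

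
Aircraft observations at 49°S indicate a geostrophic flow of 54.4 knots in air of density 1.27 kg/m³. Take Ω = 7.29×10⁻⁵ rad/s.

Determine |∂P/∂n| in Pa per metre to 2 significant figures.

3.9×10⁻³ Pa/m

Coriolis parameter at 49°S:
f = 2Ω sin φ = 2 × 7.29×10⁻⁵ × sin 49° = 1.10×10⁻⁴ s⁻¹
Wind speed in SI: 54.4 knots = 28.0 m/s
Geostrophic balance rearranged: |∂P/∂n| = f ρ V_g
|∂P/∂n| = 1.10×10⁻⁴ × 1.27 × 28.0 = 3.91×10⁻³ Pa/m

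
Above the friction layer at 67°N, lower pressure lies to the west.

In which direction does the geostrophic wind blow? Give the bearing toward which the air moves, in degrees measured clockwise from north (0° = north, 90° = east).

000°

The pressure-gradient force points toward the west (bearing 270°).
Geostrophic balance: in the Northern Hemisphere the Coriolis force deflects motion to the right, so the geostrophic wind blows 90° to the right of the pressure-gradient force (low pressure on the left).
Rotating 270° by 90° clockwise gives 000° — the wind blows toward the north.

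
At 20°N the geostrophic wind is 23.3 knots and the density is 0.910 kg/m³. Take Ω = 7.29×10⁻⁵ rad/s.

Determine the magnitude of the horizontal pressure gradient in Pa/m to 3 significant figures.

Coriolis parameter at 20°N:
f = 2Ω sin φ = 2 × 7.29×10⁻⁵ × sin 20° = 4.99×10⁻⁵ s⁻¹
Wind speed in SI: 23.3 knots = 12.0 m/s
Geostrophic balance rearranged: |∂P/∂n| = f ρ V_g
|∂P/∂n| = 4.99×10⁻⁵ × 0.910 × 12.0 = 5.44×10⁻⁴ Pa/m

5.44×10⁻⁴ Pa/m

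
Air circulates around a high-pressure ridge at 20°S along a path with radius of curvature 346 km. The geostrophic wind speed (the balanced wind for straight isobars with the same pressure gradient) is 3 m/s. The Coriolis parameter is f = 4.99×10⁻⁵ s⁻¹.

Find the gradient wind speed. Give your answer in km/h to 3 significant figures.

13.9 km/h

Around a high, pressure-gradient force acts outward with centrifugal, so Coriolis balances both:
fV = (1/ρ)|∂P/∂n| + V²/R  →  V² − fR·V + fR·V_g = 0
With fR = 4.99×10⁻⁵ × 346×10³ m = 17.3 m/s:
V = [fR − √((fR)² − 4 fR V_g)]/2 = [17.3 − √(17.3² − 4×17.3×3)]/2 = 3.87 m/s
Supergeostrophic (V > V_g = 3 m/s), as expected around a high.
Converting: 3.87 m/s × 3.6 = 13.9 km/h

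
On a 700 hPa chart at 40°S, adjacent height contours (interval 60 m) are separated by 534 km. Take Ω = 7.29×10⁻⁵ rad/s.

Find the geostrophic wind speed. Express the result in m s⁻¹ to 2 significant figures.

12 m s⁻¹

Coriolis parameter at 40°S:
f = 2Ω sin φ = 2 × 7.29×10⁻⁵ × sin 40° = 9.37×10⁻⁵ s⁻¹
Height gradient: |∂Z/∂n| = 60 m / 534000 m = 1.12×10⁻⁴
On a pressure surface, geostrophic balance gives V_g = (g/f)|∂Z/∂n|:
V_g = 9.81 × 1.12×10⁻⁴ / 9.37×10⁻⁵ = 11.8 m/s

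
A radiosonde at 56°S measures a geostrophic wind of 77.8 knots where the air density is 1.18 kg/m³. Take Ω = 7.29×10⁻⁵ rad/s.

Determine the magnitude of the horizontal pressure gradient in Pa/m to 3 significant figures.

5.71×10⁻³ Pa/m

Coriolis parameter at 56°S:
f = 2Ω sin φ = 2 × 7.29×10⁻⁵ × sin 56° = 1.21×10⁻⁴ s⁻¹
Wind speed in SI: 77.8 knots = 40.0 m/s
Geostrophic balance rearranged: |∂P/∂n| = f ρ V_g
|∂P/∂n| = 1.21×10⁻⁴ × 1.18 × 40.0 = 5.71×10⁻³ Pa/m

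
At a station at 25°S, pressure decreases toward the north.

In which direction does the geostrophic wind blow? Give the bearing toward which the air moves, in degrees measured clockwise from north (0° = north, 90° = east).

270°

The pressure-gradient force points toward the north (bearing 000°).
Geostrophic balance: in the Southern Hemisphere the Coriolis force deflects motion to the left, so the geostrophic wind blows 90° to the left of the pressure-gradient force (low pressure on the right).
Rotating 000° by 90° counterclockwise gives 270° — the wind blows toward the west.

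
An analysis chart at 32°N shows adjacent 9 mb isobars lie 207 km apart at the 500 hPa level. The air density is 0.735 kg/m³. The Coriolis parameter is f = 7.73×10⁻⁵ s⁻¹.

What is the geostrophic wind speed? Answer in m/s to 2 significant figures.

77 m/s

Pressure gradient: |∂P/∂n| = 900 Pa / 207000 m = 4.35×10⁻³ Pa/m
Geostrophic balance (pressure-gradient force = Coriolis force):
V_g = (1/(fρ)) |∂P/∂n| = 4.35×10⁻³ / (7.73×10⁻⁵ × 0.735) = 76.5 m/s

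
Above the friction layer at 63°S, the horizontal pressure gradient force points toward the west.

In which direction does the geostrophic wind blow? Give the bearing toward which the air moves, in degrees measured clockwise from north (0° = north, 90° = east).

The pressure-gradient force points toward the west (bearing 270°).
Geostrophic balance: in the Southern Hemisphere the Coriolis force deflects motion to the left, so the geostrophic wind blows 90° to the left of the pressure-gradient force (low pressure on the right).
Rotating 270° by 90° counterclockwise gives 180° — the wind blows toward the south.

180°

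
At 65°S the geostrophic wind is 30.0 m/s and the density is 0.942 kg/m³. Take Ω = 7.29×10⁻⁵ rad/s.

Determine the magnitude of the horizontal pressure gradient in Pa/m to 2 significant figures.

3.7×10⁻³ Pa/m

Coriolis parameter at 65°S:
f = 2Ω sin φ = 2 × 7.29×10⁻⁵ × sin 65° = 1.32×10⁻⁴ s⁻¹
Geostrophic balance rearranged: |∂P/∂n| = f ρ V_g
|∂P/∂n| = 1.32×10⁻⁴ × 0.942 × 30.0 = 3.73×10⁻³ Pa/m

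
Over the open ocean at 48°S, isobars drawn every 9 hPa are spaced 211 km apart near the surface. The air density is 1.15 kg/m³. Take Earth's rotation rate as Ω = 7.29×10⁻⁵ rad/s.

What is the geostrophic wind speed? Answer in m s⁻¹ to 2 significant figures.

Coriolis parameter at 48°S:
f = 2Ω sin φ = 2 × 7.29×10⁻⁵ × sin 48° = 1.08×10⁻⁴ s⁻¹
Pressure gradient: |∂P/∂n| = 900 Pa / 211000 m = 4.27×10⁻³ Pa/m
Geostrophic balance (pressure-gradient force = Coriolis force):
V_g = (1/(fρ)) |∂P/∂n| = 4.27×10⁻³ / (1.08×10⁻⁴ × 1.15) = 34.2 m/s

34 m s⁻¹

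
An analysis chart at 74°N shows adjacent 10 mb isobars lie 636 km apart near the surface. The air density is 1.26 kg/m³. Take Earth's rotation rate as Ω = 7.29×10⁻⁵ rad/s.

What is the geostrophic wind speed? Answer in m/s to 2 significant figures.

Coriolis parameter at 74°N:
f = 2Ω sin φ = 2 × 7.29×10⁻⁵ × sin 74° = 1.40×10⁻⁴ s⁻¹
Pressure gradient: |∂P/∂n| = 1000 Pa / 636000 m = 1.57×10⁻³ Pa/m
Geostrophic balance (pressure-gradient force = Coriolis force):
V_g = (1/(fρ)) |∂P/∂n| = 1.57×10⁻³ / (1.40×10⁻⁴ × 1.26) = 8.90 m/s

8.9 m/s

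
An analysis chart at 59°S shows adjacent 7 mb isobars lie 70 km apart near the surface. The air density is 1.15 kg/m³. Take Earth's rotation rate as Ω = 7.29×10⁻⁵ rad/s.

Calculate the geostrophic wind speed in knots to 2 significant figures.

Coriolis parameter at 59°S:
f = 2Ω sin φ = 2 × 7.29×10⁻⁵ × sin 59° = 1.25×10⁻⁴ s⁻¹
Pressure gradient: |∂P/∂n| = 700 Pa / 70000 m = 1.00×10⁻² Pa/m
Geostrophic balance (pressure-gradient force = Coriolis force):
V_g = (1/(fρ)) |∂P/∂n| = 1.00×10⁻² / (1.25×10⁻⁴ × 1.15) = 69.6 m/s
Converting: 69.6 m/s × 1.944 = 140 knots

140 knots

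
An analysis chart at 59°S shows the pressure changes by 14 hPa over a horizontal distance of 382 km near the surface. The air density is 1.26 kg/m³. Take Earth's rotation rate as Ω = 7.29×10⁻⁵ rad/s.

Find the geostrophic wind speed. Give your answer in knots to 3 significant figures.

45.2 knots

Coriolis parameter at 59°S:
f = 2Ω sin φ = 2 × 7.29×10⁻⁵ × sin 59° = 1.25×10⁻⁴ s⁻¹
Pressure gradient: |∂P/∂n| = 1400 Pa / 382000 m = 3.66×10⁻³ Pa/m
Geostrophic balance (pressure-gradient force = Coriolis force):
V_g = (1/(fρ)) |∂P/∂n| = 3.66×10⁻³ / (1.25×10⁻⁴ × 1.26) = 23.3 m/s
Converting: 23.3 m/s × 1.944 = 45.2 knots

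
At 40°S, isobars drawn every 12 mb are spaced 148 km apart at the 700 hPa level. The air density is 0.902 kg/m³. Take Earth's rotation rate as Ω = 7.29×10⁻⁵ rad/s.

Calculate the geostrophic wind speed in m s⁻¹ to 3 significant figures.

Coriolis parameter at 40°S:
f = 2Ω sin φ = 2 × 7.29×10⁻⁵ × sin 40° = 9.37×10⁻⁵ s⁻¹
Pressure gradient: |∂P/∂n| = 1200 Pa / 148000 m = 8.11×10⁻³ Pa/m
Geostrophic balance (pressure-gradient force = Coriolis force):
V_g = (1/(fρ)) |∂P/∂n| = 8.11×10⁻³ / (9.37×10⁻⁵ × 0.902) = 95.9 m/s

95.9 m s⁻¹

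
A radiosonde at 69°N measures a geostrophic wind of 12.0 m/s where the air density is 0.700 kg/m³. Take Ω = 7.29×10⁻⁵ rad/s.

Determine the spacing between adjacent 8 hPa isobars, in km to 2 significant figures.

Coriolis parameter at 69°N:
f = 2Ω sin φ = 2 × 7.29×10⁻⁵ × sin 69° = 1.36×10⁻⁴ s⁻¹
Geostrophic balance rearranged: |∂P/∂n| = f ρ V_g
|∂P/∂n| = 1.36×10⁻⁴ × 0.700 × 12.0 = 1.14×10⁻³ Pa/m
Isobar spacing: Δn = ΔP/|∂P/∂n| = 800 Pa / 1.14×10⁻³ Pa/m = 699683 m ≈ 700 km

700 km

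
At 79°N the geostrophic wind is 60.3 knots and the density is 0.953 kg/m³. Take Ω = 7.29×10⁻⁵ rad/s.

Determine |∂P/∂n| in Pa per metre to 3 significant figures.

4.23×10⁻³ Pa/m

Coriolis parameter at 79°N:
f = 2Ω sin φ = 2 × 7.29×10⁻⁵ × sin 79° = 1.43×10⁻⁴ s⁻¹
Wind speed in SI: 60.3 knots = 31.0 m/s
Geostrophic balance rearranged: |∂P/∂n| = f ρ V_g
|∂P/∂n| = 1.43×10⁻⁴ × 0.953 × 31.0 = 4.23×10⁻³ Pa/m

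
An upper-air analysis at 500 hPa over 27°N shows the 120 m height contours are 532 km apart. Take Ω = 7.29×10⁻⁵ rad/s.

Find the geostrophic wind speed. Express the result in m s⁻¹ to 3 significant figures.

Coriolis parameter at 27°N:
f = 2Ω sin φ = 2 × 7.29×10⁻⁵ × sin 27° = 6.62×10⁻⁵ s⁻¹
Height gradient: |∂Z/∂n| = 120 m / 532000 m = 2.26×10⁻⁴
On a pressure surface, geostrophic balance gives V_g = (g/f)|∂Z/∂n|:
V_g = 9.81 × 2.26×10⁻⁴ / 6.62×10⁻⁵ = 33.4 m/s

33.4 m s⁻¹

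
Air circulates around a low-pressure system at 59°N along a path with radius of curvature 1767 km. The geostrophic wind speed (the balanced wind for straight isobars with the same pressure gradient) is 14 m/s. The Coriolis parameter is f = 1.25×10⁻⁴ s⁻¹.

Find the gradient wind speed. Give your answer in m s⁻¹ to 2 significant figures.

Around a low, centrifugal force acts outward with Coriolis, so pressure-gradient force balances both:
(1/ρ)|∂P/∂n| = fV + V²/R  →  V² + fR·V − fR·V_g = 0
With fR = 1.25×10⁻⁴ × 1767×10³ m = 221 m/s:
V = [−fR + √((fR)² + 4 fR V_g)]/2 = [−221 + √(221² + 4×221×14)]/2 = 13.2 m/s
Subgeostrophic (V < V_g = 14 m/s), as expected around a low.

13 m s⁻¹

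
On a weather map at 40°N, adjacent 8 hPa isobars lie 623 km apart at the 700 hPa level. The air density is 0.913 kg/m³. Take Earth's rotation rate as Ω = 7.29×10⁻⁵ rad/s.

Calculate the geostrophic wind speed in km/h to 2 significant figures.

Coriolis parameter at 40°N:
f = 2Ω sin φ = 2 × 7.29×10⁻⁵ × sin 40° = 9.37×10⁻⁵ s⁻¹
Pressure gradient: |∂P/∂n| = 800 Pa / 623000 m = 1.28×10⁻³ Pa/m
Geostrophic balance (pressure-gradient force = Coriolis force):
V_g = (1/(fρ)) |∂P/∂n| = 1.28×10⁻³ / (9.37×10⁻⁵ × 0.913) = 15.0 m/s
Converting: 15.0 m/s × 3.6 = 54 km/h

54 km/h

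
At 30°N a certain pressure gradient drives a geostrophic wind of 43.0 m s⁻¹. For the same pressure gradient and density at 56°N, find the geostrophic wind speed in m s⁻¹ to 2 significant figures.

With the same pressure gradient and density, V_g ∝ 1/f ∝ 1/sin φ.
V₂ = V₁ · sin φ₁ / sin φ₂ = 43.0 × sin 30° / sin 56°
V₂ = 43.0 × 0.5000/0.8290 = 26 m s⁻¹

26 m s⁻¹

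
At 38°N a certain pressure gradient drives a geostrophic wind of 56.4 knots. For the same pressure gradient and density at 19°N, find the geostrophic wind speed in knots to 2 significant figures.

With the same pressure gradient and density, V_g ∝ 1/f ∝ 1/sin φ.
V₂ = V₁ · sin φ₁ / sin φ₂ = 56.4 × sin 38° / sin 19°
V₂ = 56.4 × 0.6157/0.3256 = 110 knots

110 knots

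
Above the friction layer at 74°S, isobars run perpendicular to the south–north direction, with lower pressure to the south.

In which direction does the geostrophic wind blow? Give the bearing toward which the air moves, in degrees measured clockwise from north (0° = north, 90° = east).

090°

The pressure-gradient force points toward the south (bearing 180°).
Geostrophic balance: in the Southern Hemisphere the Coriolis force deflects motion to the left, so the geostrophic wind blows 90° to the left of the pressure-gradient force (low pressure on the right).
Rotating 180° by 90° counterclockwise gives 090° — the wind blows toward the east.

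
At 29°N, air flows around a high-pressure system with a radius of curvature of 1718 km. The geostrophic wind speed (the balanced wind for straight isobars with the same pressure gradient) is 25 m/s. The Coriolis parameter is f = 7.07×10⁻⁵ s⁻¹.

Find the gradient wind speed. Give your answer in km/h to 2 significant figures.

Around a high, pressure-gradient force acts outward with centrifugal, so Coriolis balances both:
fV = (1/ρ)|∂P/∂n| + V²/R  →  V² − fR·V + fR·V_g = 0
With fR = 7.07×10⁻⁵ × 1718×10³ m = 121 m/s:
V = [fR − √((fR)² − 4 fR V_g)]/2 = [121 − √(121² − 4×121×25)]/2 = 35.2 m/s
Supergeostrophic (V > V_g = 25 m/s), as expected around a high.
Converting: 35.2 m/s × 3.6 = 130 km/h

130 km/h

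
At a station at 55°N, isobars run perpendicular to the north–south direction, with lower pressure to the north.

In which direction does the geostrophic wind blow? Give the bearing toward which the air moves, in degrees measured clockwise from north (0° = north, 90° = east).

090°

The pressure-gradient force points toward the north (bearing 000°).
Geostrophic balance: in the Northern Hemisphere the Coriolis force deflects motion to the right, so the geostrophic wind blows 90° to the right of the pressure-gradient force (low pressure on the left).
Rotating 000° by 90° clockwise gives 090° — the wind blows toward the east.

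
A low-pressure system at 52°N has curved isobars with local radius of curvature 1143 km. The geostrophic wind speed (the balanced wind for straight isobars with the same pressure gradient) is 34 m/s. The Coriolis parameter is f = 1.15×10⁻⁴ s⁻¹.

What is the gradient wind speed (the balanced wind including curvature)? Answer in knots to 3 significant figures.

54.5 knots

Around a low, centrifugal force acts outward with Coriolis, so pressure-gradient force balances both:
(1/ρ)|∂P/∂n| = fV + V²/R  →  V² + fR·V − fR·V_g = 0
With fR = 1.15×10⁻⁴ × 1143×10³ m = 131 m/s:
V = [−fR + √((fR)² + 4 fR V_g)]/2 = [−131 + √(131² + 4×131×34)]/2 = 28 m/s
Subgeostrophic (V < V_g = 34 m/s), as expected around a low.
Converting: 28 m/s × 1.944 = 54.5 knots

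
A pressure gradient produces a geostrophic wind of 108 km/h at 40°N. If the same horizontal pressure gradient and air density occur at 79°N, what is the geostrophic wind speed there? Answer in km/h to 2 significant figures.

With the same pressure gradient and density, V_g ∝ 1/f ∝ 1/sin φ.
V₂ = V₁ · sin φ₁ / sin φ₂ = 108 × sin 40° / sin 79°
V₂ = 108 × 0.6428/0.9816 = 71 km/h

71 km/h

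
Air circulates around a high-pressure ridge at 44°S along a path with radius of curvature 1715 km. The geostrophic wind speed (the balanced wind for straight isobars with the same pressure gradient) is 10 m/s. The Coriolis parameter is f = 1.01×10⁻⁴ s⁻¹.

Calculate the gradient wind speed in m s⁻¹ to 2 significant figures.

11 m s⁻¹

Around a high, pressure-gradient force acts outward with centrifugal, so Coriolis balances both:
fV = (1/ρ)|∂P/∂n| + V²/R  →  V² − fR·V + fR·V_g = 0
With fR = 1.01×10⁻⁴ × 1715×10³ m = 173 m/s:
V = [fR − √((fR)² − 4 fR V_g)]/2 = [173 − √(173² − 4×173×10)]/2 = 10.7 m/s
Supergeostrophic (V > V_g = 10 m/s), as expected around a high.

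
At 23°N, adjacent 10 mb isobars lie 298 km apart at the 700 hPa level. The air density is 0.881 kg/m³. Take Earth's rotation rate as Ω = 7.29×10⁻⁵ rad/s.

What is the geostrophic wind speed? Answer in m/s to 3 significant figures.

66.9 m/s

Coriolis parameter at 23°N:
f = 2Ω sin φ = 2 × 7.29×10⁻⁵ × sin 23° = 5.70×10⁻⁵ s⁻¹
Pressure gradient: |∂P/∂n| = 1000 Pa / 298000 m = 3.36×10⁻³ Pa/m
Geostrophic balance (pressure-gradient force = Coriolis force):
V_g = (1/(fρ)) |∂P/∂n| = 3.36×10⁻³ / (5.70×10⁻⁵ × 0.881) = 66.9 m/s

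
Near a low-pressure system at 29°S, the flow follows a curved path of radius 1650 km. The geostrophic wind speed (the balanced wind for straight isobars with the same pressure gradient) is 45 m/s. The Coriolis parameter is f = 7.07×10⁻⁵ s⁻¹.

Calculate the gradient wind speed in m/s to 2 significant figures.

35 m/s

Around a low, centrifugal force acts outward with Coriolis, so pressure-gradient force balances both:
(1/ρ)|∂P/∂n| = fV + V²/R  →  V² + fR·V − fR·V_g = 0
With fR = 7.07×10⁻⁵ × 1650×10³ m = 117 m/s:
V = [−fR + √((fR)² + 4 fR V_g)]/2 = [−117 + √(117² + 4×117×45)]/2 = 34.7 m/s
Subgeostrophic (V < V_g = 45 m/s), as expected around a low.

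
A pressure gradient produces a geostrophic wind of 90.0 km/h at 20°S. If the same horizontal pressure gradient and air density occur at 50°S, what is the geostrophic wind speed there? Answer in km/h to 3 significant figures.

40.2 km/h

With the same pressure gradient and density, V_g ∝ 1/f ∝ 1/sin φ.
V₂ = V₁ · sin φ₁ / sin φ₂ = 90.0 × sin 20° / sin 50°
V₂ = 90.0 × 0.3420/0.7660 = 40.2 km/h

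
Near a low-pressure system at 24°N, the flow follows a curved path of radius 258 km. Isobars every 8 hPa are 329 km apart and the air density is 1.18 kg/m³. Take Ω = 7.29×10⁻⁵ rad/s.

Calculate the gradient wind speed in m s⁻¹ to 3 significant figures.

16.6 m s⁻¹

Coriolis parameter at 24°N:
f = 2Ω sin φ = 2 × 7.29×10⁻⁵ × sin 24° = 5.93×10⁻⁵ s⁻¹
Pressure gradient: |∂P/∂n| = 800 Pa / 329000 m = 2.43×10⁻³ Pa/m
Geostrophic speed: V_g = |∂P/∂n|/(fρ) = 2.43×10⁻³/(5.93×10⁻⁵ × 1.18) = 34.7 m/s
Around a low, centrifugal force acts outward with Coriolis, so pressure-gradient force balances both:
(1/ρ)|∂P/∂n| = fV + V²/R  →  V² + fR·V − fR·V_g = 0
With fR = 5.93×10⁻⁵ × 258×10³ m = 15.3 m/s:
V = [−fR + √((fR)² + 4 fR V_g)]/2 = [−15.3 + √(15.3² + 4×15.3×34.7)]/2 = 16.6 m/s
Subgeostrophic (V < V_g = 34.7 m/s), as expected around a low.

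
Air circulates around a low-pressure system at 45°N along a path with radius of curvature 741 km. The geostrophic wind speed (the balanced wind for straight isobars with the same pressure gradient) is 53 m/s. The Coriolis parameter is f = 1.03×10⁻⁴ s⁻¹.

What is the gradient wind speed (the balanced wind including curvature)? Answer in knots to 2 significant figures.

Around a low, centrifugal force acts outward with Coriolis, so pressure-gradient force balances both:
(1/ρ)|∂P/∂n| = fV + V²/R  →  V² + fR·V − fR·V_g = 0
With fR = 1.03×10⁻⁴ × 741×10³ m = 76.3 m/s:
V = [−fR + √((fR)² + 4 fR V_g)]/2 = [−76.3 + √(76.3² + 4×76.3×53)]/2 = 36 m/s
Subgeostrophic (V < V_g = 53 m/s), as expected around a low.
Converting: 36 m/s × 1.944 = 70 knots

70 knots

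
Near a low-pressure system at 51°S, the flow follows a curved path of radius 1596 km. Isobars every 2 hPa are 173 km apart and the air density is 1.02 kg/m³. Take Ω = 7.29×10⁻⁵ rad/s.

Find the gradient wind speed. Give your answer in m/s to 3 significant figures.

9.50 m/s

Coriolis parameter at 51°S:
f = 2Ω sin φ = 2 × 7.29×10⁻⁵ × sin 51° = 1.13×10⁻⁴ s⁻¹
Pressure gradient: |∂P/∂n| = 200 Pa / 173000 m = 1.16×10⁻³ Pa/m
Geostrophic speed: V_g = |∂P/∂n|/(fρ) = 1.16×10⁻³/(1.13×10⁻⁴ × 1.02) = 10.0 m/s
Around a low, centrifugal force acts outward with Coriolis, so pressure-gradient force balances both:
(1/ρ)|∂P/∂n| = fV + V²/R  →  V² + fR·V − fR·V_g = 0
With fR = 1.13×10⁻⁴ × 1596×10³ m = 181 m/s:
V = [−fR + √((fR)² + 4 fR V_g)]/2 = [−181 + √(181² + 4×181×10)]/2 = 9.5 m/s
Subgeostrophic (V < V_g = 10 m/s), as expected around a low.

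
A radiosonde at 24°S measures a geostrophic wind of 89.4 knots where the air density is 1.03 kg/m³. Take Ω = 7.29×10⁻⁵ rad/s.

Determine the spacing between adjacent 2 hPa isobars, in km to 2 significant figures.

71 km

Coriolis parameter at 24°S:
f = 2Ω sin φ = 2 × 7.29×10⁻⁵ × sin 24° = 5.93×10⁻⁵ s⁻¹
Wind speed in SI: 89.4 knots = 46.0 m/s
Geostrophic balance rearranged: |∂P/∂n| = f ρ V_g
|∂P/∂n| = 5.93×10⁻⁵ × 1.03 × 46.0 = 2.81×10⁻³ Pa/m
Isobar spacing: Δn = ΔP/|∂P/∂n| = 200 Pa / 2.81×10⁻³ Pa/m = 71194 m ≈ 71 km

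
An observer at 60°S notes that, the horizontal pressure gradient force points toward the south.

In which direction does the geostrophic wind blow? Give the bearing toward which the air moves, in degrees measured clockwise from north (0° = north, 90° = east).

The pressure-gradient force points toward the south (bearing 180°).
Geostrophic balance: in the Southern Hemisphere the Coriolis force deflects motion to the left, so the geostrophic wind blows 90° to the left of the pressure-gradient force (low pressure on the right).
Rotating 180° by 90° counterclockwise gives 090° — the wind blows toward the east.

090°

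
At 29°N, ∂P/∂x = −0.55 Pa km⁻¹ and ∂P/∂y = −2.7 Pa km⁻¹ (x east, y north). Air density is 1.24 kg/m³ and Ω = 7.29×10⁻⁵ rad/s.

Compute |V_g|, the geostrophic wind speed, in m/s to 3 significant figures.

Coriolis parameter at 29°N:
f = 2Ω sin φ = 2 × 7.29×10⁻⁵ × sin 29° = 7.07×10⁻⁵ s⁻¹
Component geostrophic relations (x east, y north):
u_g = −(1/(fρ)) ∂P/∂y,  v_g = (1/(fρ)) ∂P/∂x
u_g = −(−2.7×10⁻³)/(7.07×10⁻⁵ × 1.24) = 30.8 m/s;  v_g = (−0.55×10⁻³)/(7.07×10⁻⁵ × 1.24) = −6.27 m/s
|V_g| = √(u_g² + v_g²) = 31.4 m/s

31.4 m/s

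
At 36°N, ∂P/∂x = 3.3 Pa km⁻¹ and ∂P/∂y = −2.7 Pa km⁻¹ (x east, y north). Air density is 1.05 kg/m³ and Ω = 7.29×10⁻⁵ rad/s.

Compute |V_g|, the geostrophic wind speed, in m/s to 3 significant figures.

Coriolis parameter at 36°N:
f = 2Ω sin φ = 2 × 7.29×10⁻⁵ × sin 36° = 8.57×10⁻⁵ s⁻¹
Component geostrophic relations (x east, y north):
u_g = −(1/(fρ)) ∂P/∂y,  v_g = (1/(fρ)) ∂P/∂x
u_g = −(−2.7×10⁻³)/(8.57×10⁻⁵ × 1.05) = 30.0 m/s;  v_g = (3.3×10⁻³)/(8.57×10⁻⁵ × 1.05) = 36.7 m/s
|V_g| = √(u_g² + v_g²) = 47.4 m/s

47.4 m/s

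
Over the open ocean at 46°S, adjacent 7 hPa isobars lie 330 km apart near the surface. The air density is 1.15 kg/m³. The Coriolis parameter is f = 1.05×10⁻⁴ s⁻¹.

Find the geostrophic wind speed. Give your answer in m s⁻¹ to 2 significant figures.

Pressure gradient: |∂P/∂n| = 700 Pa / 330000 m = 2.12×10⁻³ Pa/m
Geostrophic balance (pressure-gradient force = Coriolis force):
V_g = (1/(fρ)) |∂P/∂n| = 2.12×10⁻³ / (1.05×10⁻⁴ × 1.15) = 17.6 m/s

18 m s⁻¹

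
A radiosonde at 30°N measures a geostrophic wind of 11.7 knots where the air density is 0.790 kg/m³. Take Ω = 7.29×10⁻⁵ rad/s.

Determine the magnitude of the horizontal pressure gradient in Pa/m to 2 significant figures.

Coriolis parameter at 30°N:
f = 2Ω sin φ = 2 × 7.29×10⁻⁵ × sin 30° = 7.29×10⁻⁵ s⁻¹
Wind speed in SI: 11.7 knots = 6.02 m/s
Geostrophic balance rearranged: |∂P/∂n| = f ρ V_g
|∂P/∂n| = 7.29×10⁻⁵ × 0.790 × 6.02 = 3.47×10⁻⁴ Pa/m

3.5×10⁻⁴ Pa/m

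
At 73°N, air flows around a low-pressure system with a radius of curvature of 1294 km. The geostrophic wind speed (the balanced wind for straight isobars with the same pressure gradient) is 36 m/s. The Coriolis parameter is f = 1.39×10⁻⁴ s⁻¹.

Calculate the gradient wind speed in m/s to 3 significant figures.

Around a low, centrifugal force acts outward with Coriolis, so pressure-gradient force balances both:
(1/ρ)|∂P/∂n| = fV + V²/R  →  V² + fR·V − fR·V_g = 0
With fR = 1.39×10⁻⁴ × 1294×10³ m = 180 m/s:
V = [−fR + √((fR)² + 4 fR V_g)]/2 = [−180 + √(180² + 4×180×36)]/2 = 30.7 m/s
Subgeostrophic (V < V_g = 36 m/s), as expected around a low.

30.7 m/s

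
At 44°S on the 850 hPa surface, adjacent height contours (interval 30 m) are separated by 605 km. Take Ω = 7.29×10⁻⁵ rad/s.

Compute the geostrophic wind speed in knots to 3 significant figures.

Coriolis parameter at 44°S:
f = 2Ω sin φ = 2 × 7.29×10⁻⁵ × sin 44° = 1.01×10⁻⁴ s⁻¹
Height gradient: |∂Z/∂n| = 30 m / 605000 m = 4.96×10⁻⁵
On a pressure surface, geostrophic balance gives V_g = (g/f)|∂Z/∂n|:
V_g = 9.81 × 4.96×10⁻⁵ / 1.01×10⁻⁴ = 4.80 m/s
Converting: 4.80 m/s × 1.944 = 9.34 knots

9.34 knots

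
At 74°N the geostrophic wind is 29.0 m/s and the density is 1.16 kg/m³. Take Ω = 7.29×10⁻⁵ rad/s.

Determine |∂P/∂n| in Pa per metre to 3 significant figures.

Coriolis parameter at 74°N:
f = 2Ω sin φ = 2 × 7.29×10⁻⁵ × sin 74° = 1.40×10⁻⁴ s⁻¹
Geostrophic balance rearranged: |∂P/∂n| = f ρ V_g
|∂P/∂n| = 1.40×10⁻⁴ × 1.16 × 29.0 = 4.71×10⁻³ Pa/m

4.71×10⁻³ Pa/m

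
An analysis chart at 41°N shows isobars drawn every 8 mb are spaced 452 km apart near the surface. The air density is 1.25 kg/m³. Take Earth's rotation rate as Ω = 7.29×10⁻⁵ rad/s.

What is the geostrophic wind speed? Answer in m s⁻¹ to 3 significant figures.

14.8 m s⁻¹

Coriolis parameter at 41°N:
f = 2Ω sin φ = 2 × 7.29×10⁻⁵ × sin 41° = 9.57×10⁻⁵ s⁻¹
Pressure gradient: |∂P/∂n| = 800 Pa / 452000 m = 1.77×10⁻³ Pa/m
Geostrophic balance (pressure-gradient force = Coriolis force):
V_g = (1/(fρ)) |∂P/∂n| = 1.77×10⁻³ / (9.57×10⁻⁵ × 1.25) = 14.8 m/s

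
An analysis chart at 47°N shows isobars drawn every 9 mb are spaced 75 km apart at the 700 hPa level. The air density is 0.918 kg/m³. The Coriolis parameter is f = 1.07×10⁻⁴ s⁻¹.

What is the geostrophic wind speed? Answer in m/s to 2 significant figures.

Pressure gradient: |∂P/∂n| = 900 Pa / 75000 m = 1.20×10⁻² Pa/m
Geostrophic balance (pressure-gradient force = Coriolis force):
V_g = (1/(fρ)) |∂P/∂n| = 1.20×10⁻² / (1.07×10⁻⁴ × 0.918) = 122 m/s

120 m/s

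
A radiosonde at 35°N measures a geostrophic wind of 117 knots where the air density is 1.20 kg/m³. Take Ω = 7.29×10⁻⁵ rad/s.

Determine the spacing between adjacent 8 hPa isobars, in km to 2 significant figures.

130 km

Coriolis parameter at 35°N:
f = 2Ω sin φ = 2 × 7.29×10⁻⁵ × sin 35° = 8.36×10⁻⁵ s⁻¹
Wind speed in SI: 117 knots = 60.2 m/s
Geostrophic balance rearranged: |∂P/∂n| = f ρ V_g
|∂P/∂n| = 8.36×10⁻⁵ × 1.20 × 60.2 = 6.04×10⁻³ Pa/m
Isobar spacing: Δn = ΔP/|∂P/∂n| = 800 Pa / 6.04×10⁻³ Pa/m = 132445 m ≈ 130 km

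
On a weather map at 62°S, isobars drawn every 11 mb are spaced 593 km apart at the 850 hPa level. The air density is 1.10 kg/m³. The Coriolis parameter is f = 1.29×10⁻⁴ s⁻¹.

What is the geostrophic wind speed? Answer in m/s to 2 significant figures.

Pressure gradient: |∂P/∂n| = 1100 Pa / 593000 m = 1.85×10⁻³ Pa/m
Geostrophic balance (pressure-gradient force = Coriolis force):
V_g = (1/(fρ)) |∂P/∂n| = 1.85×10⁻³ / (1.29×10⁻⁴ × 1.10) = 13.1 m/s

13 m/s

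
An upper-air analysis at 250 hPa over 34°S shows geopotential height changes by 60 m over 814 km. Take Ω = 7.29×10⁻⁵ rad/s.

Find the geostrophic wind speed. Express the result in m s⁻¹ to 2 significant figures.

8.9 m s⁻¹

Coriolis parameter at 34°S:
f = 2Ω sin φ = 2 × 7.29×10⁻⁵ × sin 34° = 8.15×10⁻⁵ s⁻¹
Height gradient: |∂Z/∂n| = 60 m / 814000 m = 7.37×10⁻⁵
On a pressure surface, geostrophic balance gives V_g = (g/f)|∂Z/∂n|:
V_g = 9.81 × 7.37×10⁻⁵ / 8.15×10⁻⁵ = 8.87 m/s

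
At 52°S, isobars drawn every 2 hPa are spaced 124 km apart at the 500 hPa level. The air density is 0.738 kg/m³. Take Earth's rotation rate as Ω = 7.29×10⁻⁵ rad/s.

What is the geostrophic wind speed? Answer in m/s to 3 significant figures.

Coriolis parameter at 52°S:
f = 2Ω sin φ = 2 × 7.29×10⁻⁵ × sin 52° = 1.15×10⁻⁴ s⁻¹
Pressure gradient: |∂P/∂n| = 200 Pa / 124000 m = 1.61×10⁻³ Pa/m
Geostrophic balance (pressure-gradient force = Coriolis force):
V_g = (1/(fρ)) |∂P/∂n| = 1.61×10⁻³ / (1.15×10⁻⁴ × 0.738) = 19.0 m/s

19.0 m/s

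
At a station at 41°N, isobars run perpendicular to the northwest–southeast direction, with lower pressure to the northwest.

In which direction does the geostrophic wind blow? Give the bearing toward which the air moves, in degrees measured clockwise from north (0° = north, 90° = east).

045°

The pressure-gradient force points toward the northwest (bearing 315°).
Geostrophic balance: in the Northern Hemisphere the Coriolis force deflects motion to the right, so the geostrophic wind blows 90° to the right of the pressure-gradient force (low pressure on the left).
Rotating 315° by 90° clockwise gives 045° — the wind blows toward the northeast.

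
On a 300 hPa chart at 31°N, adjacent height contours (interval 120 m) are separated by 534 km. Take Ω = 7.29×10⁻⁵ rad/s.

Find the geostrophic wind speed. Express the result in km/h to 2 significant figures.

110 km/h

Coriolis parameter at 31°N:
f = 2Ω sin φ = 2 × 7.29×10⁻⁵ × sin 31° = 7.51×10⁻⁵ s⁻¹
Height gradient: |∂Z/∂n| = 120 m / 534000 m = 2.25×10⁻⁴
On a pressure surface, geostrophic balance gives V_g = (g/f)|∂Z/∂n|:
V_g = 9.81 × 2.25×10⁻⁴ / 7.51×10⁻⁵ = 29.4 m/s
Converting: 29.4 m/s × 3.6 = 110 km/h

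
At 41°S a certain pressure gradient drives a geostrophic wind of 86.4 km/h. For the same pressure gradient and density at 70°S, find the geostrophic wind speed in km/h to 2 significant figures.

60 km/h

With the same pressure gradient and density, V_g ∝ 1/f ∝ 1/sin φ.
V₂ = V₁ · sin φ₁ / sin φ₂ = 86.4 × sin 41° / sin 70°
V₂ = 86.4 × 0.6561/0.9397 = 60 km/h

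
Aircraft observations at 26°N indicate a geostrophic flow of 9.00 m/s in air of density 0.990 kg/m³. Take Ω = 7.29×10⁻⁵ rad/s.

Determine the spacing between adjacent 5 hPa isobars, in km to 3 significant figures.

Coriolis parameter at 26°N:
f = 2Ω sin φ = 2 × 7.29×10⁻⁵ × sin 26° = 6.39×10⁻⁵ s⁻¹
Geostrophic balance rearranged: |∂P/∂n| = f ρ V_g
|∂P/∂n| = 6.39×10⁻⁵ × 0.990 × 9.00 = 5.69×10⁻⁴ Pa/m
Isobar spacing: Δn = ΔP/|∂P/∂n| = 500 Pa / 5.69×10⁻⁴ Pa/m = 877997 m ≈ 878 km

878 km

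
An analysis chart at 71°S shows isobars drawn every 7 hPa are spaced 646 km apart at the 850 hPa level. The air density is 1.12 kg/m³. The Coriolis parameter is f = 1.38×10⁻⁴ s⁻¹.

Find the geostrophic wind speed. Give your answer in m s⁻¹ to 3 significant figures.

Pressure gradient: |∂P/∂n| = 700 Pa / 646000 m = 1.08×10⁻³ Pa/m
Geostrophic balance (pressure-gradient force = Coriolis force):
V_g = (1/(fρ)) |∂P/∂n| = 1.08×10⁻³ / (1.38×10⁻⁴ × 1.12) = 7.01 m/s

7.01 m s⁻¹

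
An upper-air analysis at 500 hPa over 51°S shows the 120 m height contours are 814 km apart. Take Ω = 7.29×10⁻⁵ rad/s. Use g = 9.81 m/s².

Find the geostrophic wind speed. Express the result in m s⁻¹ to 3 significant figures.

Coriolis parameter at 51°S:
f = 2Ω sin φ = 2 × 7.29×10⁻⁵ × sin 51° = 1.13×10⁻⁴ s⁻¹
Height gradient: |∂Z/∂n| = 120 m / 814000 m = 1.47×10⁻⁴
On a pressure surface, geostrophic balance gives V_g = (g/f)|∂Z/∂n|:
V_g = 9.81 × 1.47×10⁻⁴ / 1.13×10⁻⁴ = 12.8 m/s

12.8 m s⁻¹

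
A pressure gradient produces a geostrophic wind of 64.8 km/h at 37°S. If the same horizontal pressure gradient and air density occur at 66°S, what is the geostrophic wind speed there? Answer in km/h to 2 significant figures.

With the same pressure gradient and density, V_g ∝ 1/f ∝ 1/sin φ.
V₂ = V₁ · sin φ₁ / sin φ₂ = 64.8 × sin 37° / sin 66°
V₂ = 64.8 × 0.6018/0.9135 = 43 km/h

43 km/h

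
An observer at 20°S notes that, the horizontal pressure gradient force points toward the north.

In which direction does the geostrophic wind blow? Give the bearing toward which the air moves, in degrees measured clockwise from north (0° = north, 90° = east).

The pressure-gradient force points toward the north (bearing 000°).
Geostrophic balance: in the Southern Hemisphere the Coriolis force deflects motion to the left, so the geostrophic wind blows 90° to the left of the pressure-gradient force (low pressure on the right).
Rotating 000° by 90° counterclockwise gives 270° — the wind blows toward the west.

270°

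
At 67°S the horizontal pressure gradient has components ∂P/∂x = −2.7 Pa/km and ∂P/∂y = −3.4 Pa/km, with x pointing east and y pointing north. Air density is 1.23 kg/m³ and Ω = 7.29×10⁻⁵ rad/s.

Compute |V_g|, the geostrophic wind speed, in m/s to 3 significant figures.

Coriolis parameter at 67°S:
f = 2Ω sin φ = 2 × 7.29×10⁻⁵ × sin 67° = 1.34×10⁻⁴ s⁻¹
In the Southern Hemisphere f is negative: f = −1.34×10⁻⁴ s⁻¹.
Component geostrophic relations (x east, y north):
u_g = −(1/(fρ)) ∂P/∂y,  v_g = (1/(fρ)) ∂P/∂x
u_g = −(−3.4×10⁻³)/(−1.34×10⁻⁴ × 1.23) = −20.6 m/s;  v_g = (−2.7×10⁻³)/(−1.34×10⁻⁴ × 1.23) = 16.4 m/s
|V_g| = √(u_g² + v_g²) = 26.3 m/s

26.3 m/s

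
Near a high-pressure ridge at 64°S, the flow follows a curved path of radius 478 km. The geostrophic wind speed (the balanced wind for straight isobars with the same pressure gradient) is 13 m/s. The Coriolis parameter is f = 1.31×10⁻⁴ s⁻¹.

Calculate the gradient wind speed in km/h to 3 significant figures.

66.3 km/h

Around a high, pressure-gradient force acts outward with centrifugal, so Coriolis balances both:
fV = (1/ρ)|∂P/∂n| + V²/R  →  V² − fR·V + fR·V_g = 0
With fR = 1.31×10⁻⁴ × 478×10³ m = 62.6 m/s:
V = [fR − √((fR)² − 4 fR V_g)]/2 = [62.6 − √(62.6² − 4×62.6×13)]/2 = 18.4 m/s
Supergeostrophic (V > V_g = 13 m/s), as expected around a high.
Converting: 18.4 m/s × 3.6 = 66.3 km/h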